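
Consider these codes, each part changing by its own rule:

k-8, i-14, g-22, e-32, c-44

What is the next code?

a-58

Letter — letters move back 2 places in the alphabet: k, i, g, e, c → a.
Second component: differences are 6, 8, 10, … (increasing by 2 each time); 8, 14, 22, 32, 44 → 58.
Putting it together: a-58.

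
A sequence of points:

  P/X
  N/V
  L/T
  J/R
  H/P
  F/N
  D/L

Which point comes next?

B/J

First letter: P, N, L, J, H, F, D → B (letters move back 2 places in the alphabet).
For the second letter, letters move back 2 places in the alphabet: X, V, T, R, P, N, L → J.
So the next point is B/J.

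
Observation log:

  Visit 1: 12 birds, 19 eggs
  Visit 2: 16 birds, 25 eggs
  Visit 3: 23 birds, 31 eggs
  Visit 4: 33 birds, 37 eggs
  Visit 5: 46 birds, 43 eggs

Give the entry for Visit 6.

Birds: differences are 4, 7, 10, … (increasing by 3 each time), so 12, 16, 23, 33, 46 → 62.
Eggs: +6 each step, so 19, 25, 31, 37, 43 → 49.
So the next line is 62 birds, 49 eggs.

62 birds, 49 eggs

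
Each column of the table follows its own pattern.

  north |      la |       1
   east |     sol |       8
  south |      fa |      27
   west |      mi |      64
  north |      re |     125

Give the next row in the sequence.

east  do  216

For the direction, repeats north → east → south → west: north, east, south, west, north → east.
Note: la, sol, fa, mi, re → do (runs backward through the solfège scale do→ti).
Third component: perfect cubes: 1³, 2³, 3³, …; 1, 8, 27, 64, 125 → 216.
Combining the parts gives east  do  216.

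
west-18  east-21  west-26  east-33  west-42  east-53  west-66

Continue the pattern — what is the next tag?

Direction goes west, east, west, east, west, east, west → east (alternates west ↔ east).
Second component goes 18, 21, 26, 33, 42, 53, 66 → 81 (differences are 3, 5, 7, … (increasing by 2 each time)).
So the next tag is east-81.

east-81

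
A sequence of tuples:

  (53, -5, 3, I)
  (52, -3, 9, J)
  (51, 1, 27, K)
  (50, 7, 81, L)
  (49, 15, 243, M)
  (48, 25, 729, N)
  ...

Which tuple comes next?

(47, 37, 2187, O)

First value goes 53, 52, 51, 50, 49, 48 → 47 (−1 each step).
Second value — differences are 2, 4, 6, … (increasing by 2 each time): -5, -3, 1, 7, 15, 25 → 37.
Third value: ×3 each step; 3, 9, 27, 81, 243, 729 → 2187.
Letter — letters move forward 1 place in the alphabet: I, J, K, L, M, N → O.
Putting it together: (47, 37, 2187, O).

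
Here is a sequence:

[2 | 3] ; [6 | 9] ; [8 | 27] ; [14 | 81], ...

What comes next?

First part: each term is the sum of the two before it; 2, 6, 8, 14 → 22.
Second part goes 3, 9, 27, 81 → 243 (×3 each step).
Putting it together: [22 | 243].

[22 | 243]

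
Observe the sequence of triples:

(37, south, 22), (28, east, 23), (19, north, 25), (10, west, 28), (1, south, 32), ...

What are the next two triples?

(-8, east, 37), (-17, north, 43)

First part: −9 each step, so 37, 28, 19, 10, 1 → -8 → -17.
Direction goes south, east, north, west, south → east → north (repeats south → east → north → west).
Third part goes 22, 23, 25, 28, 32 → 37 → 43 (differences are 1, 2, 3, … (increasing by 1 each time)).
So the next two triples are (-8, east, 37) and (-17, north, 43).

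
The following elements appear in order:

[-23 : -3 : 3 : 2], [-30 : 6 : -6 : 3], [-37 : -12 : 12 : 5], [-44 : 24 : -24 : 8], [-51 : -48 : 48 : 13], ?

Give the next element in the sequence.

[-58 : 96 : -96 : 21]

First slot goes -23, -30, -37, -44, -51 → -58 (−7 each step).
For the second slot, ×(-2) each step: -3, 6, -12, 24, -48 → 96.
Third slot — ×(-2) each step: 3, -6, 12, -24, 48 → -96.
Fourth slot: each term is the sum of the two before it, so 2, 3, 5, 8, 13 → 21.
Combining the parts gives [-58 : 96 : -96 : 21].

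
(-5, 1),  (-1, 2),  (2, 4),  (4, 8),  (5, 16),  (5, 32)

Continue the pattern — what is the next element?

(4, 64)

First coordinate goes -5, -1, 2, 4, 5, 5 → 4 (differences are 4, 3, 2, … (decreasing by 1 each time)).
Second coordinate: ×2 each step; 1, 2, 4, 8, 16, 32 → 64.
Combining the parts gives (4, 64).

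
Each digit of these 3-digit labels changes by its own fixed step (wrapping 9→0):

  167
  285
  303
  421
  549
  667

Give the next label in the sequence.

First digit: +1 each step, mod 10; 1, 2, 3, 4, 5, 6 → 7.
Second digit — +2 each step, mod 10: 6, 8, 0, 2, 4, 6 → 8.
Third digit: −2 each step, mod 10; 7, 5, 3, 1, 9, 7 → 5.
So the next label is 785.

785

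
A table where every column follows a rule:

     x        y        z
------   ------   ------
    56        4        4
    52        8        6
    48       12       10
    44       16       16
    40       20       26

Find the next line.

Column x — −4 each step: 56, 52, 48, 44, 40 → 36.
Column y goes 4, 8, 12, 16, 20 → 24 (+4 each step).
Column z — each term is the sum of the two before it: 4, 6, 10, 16, 26 → 42.
Combining the parts gives 36  24  42.

36  24  42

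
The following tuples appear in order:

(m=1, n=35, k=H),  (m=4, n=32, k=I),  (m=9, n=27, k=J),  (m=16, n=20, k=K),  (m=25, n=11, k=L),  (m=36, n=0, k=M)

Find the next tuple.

M: perfect squares: 1², 2², 3², …, so 1, 4, 9, 16, 25, 36 → 49.
For the n, together with the m always sums to 36: 35, 32, 27, 20, 11, 0 → -13.
For the k, letters move forward 1 place in the alphabet: H, I, J, K, L, M → N.
So the next tuple is (m=49, n=-13, k=N).

(m=49, n=-13, k=N)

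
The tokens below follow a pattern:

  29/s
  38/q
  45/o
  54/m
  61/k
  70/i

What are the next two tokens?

77/g then 86/e

For the first component, alternating steps +9, +7, +9, +7, …: 29, 38, 45, 54, 61, 70 → 77 → 86.
For the letter, letters move back 2 places in the alphabet: s, q, o, m, k, i → g → e.
Putting the parts together: 77/g and then 86/e.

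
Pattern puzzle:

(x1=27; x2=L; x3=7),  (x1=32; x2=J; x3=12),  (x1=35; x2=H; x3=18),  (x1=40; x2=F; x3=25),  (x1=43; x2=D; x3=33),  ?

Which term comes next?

X1 — alternating steps +5, +3, +5, +3, …: 27, 32, 35, 40, 43 → 48.
For the x2, letters move back 2 places in the alphabet: L, J, H, F, D → B.
X3 goes 7, 12, 18, 25, 33 → 42 (differences are 5, 6, 7, … (increasing by 1 each time)).
So the next term is (x1=48; x2=B; x3=42).

(x1=48; x2=B; x3=42)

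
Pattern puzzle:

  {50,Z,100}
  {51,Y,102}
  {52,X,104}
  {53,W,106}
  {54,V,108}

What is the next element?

First part: +1 each step; 50, 51, 52, 53, 54 → 55.
Letter: Z, Y, X, W, V → U (letters move back 1 place in the alphabet).
Third part — always 2 × the first part: 100, 102, 104, 106, 108 → 110.
Putting it together: {55,U,110}.

{55,U,110}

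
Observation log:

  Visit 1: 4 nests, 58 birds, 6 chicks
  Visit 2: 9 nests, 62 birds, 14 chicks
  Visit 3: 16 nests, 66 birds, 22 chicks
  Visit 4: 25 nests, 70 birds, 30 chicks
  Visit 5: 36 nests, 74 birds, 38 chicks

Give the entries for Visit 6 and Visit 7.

49 nests, 78 birds, 46 chicks; 64 nests, 82 birds, 54 chicks

Nests: 4, 9, 16, 25, 36 → 49 → 64 (perfect squares: 2², 3², 4², …).
Birds — +4 each step: 58, 62, 66, 70, 74 → 78 → 82.
Chicks: +8 each step; 6, 14, 22, 30, 38 → 46 → 54.
Putting the parts together: 49 nests, 78 birds, 46 chicks and then 64 nests, 82 birds, 54 chicks.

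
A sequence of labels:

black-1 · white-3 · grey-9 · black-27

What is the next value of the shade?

Shade: repeats black → white → grey; black, white, grey, black → white.

white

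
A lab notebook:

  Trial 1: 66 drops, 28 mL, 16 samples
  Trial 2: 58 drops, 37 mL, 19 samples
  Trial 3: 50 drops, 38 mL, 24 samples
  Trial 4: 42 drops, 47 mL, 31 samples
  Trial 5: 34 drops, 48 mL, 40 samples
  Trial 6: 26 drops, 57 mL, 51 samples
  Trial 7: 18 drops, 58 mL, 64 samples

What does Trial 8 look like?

10 drops, 67 mL, 79 samples

Drops: −8 each step; 66, 58, 50, 42, 34, 26, 18 → 10.
ML: 28, 37, 38, 47, 48, 57, 58 → 67 (alternating steps +9, +1, +9, +1, …).
Samples — differences are 3, 5, 7, … (increasing by 2 each time): 16, 19, 24, 31, 40, 51, 64 → 79.
Combining the parts gives 10 drops, 67 mL, 79 samples.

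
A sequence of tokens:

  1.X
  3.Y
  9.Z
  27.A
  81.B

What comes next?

First component — ×3 each step: 1, 3, 9, 27, 81 → 243.
Letter: letters move forward 1 place in the alphabet, wrapping Z→A, so X, Y, Z, A, B → C.
Putting it together: 243.C.

243.C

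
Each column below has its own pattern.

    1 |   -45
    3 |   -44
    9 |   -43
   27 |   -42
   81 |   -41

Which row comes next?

243  -40

For the first component, ×3 each step: 1, 3, 9, 27, 81 → 243.
Second component: +1 each step, so -45, -44, -43, -42, -41 → -40.
Combining the parts gives 243  -40.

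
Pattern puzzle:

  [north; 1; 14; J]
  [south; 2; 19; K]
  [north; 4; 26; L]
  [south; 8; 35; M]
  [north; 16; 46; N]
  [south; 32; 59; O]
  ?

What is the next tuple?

Direction: alternates north ↔ south; north, south, north, south, north, south → north.
Second component: ×2 each step, so 1, 2, 4, 8, 16, 32 → 64.
Third component goes 14, 19, 26, 35, 46, 59 → 74 (differences are 5, 7, 9, … (increasing by 2 each time)).
Letter: letters move forward 1 place in the alphabet; J, K, L, M, N, O → P.
Combining the parts gives [north; 64; 74; P].

[north; 64; 74; P]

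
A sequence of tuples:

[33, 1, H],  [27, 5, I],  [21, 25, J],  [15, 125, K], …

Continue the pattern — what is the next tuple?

First entry — −6 each step: 33, 27, 21, 15 → 9.
For the second entry, ×5 each step: 1, 5, 25, 125 → 625.
Letter — letters move forward 1 place in the alphabet: H, I, J, K → L.
Combining the parts gives [9, 625, L].

[9, 625, L]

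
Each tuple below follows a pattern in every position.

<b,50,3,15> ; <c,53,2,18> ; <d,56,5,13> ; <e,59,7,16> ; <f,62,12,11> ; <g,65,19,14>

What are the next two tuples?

<h,68,31,9>, <i,71,50,12>

Letter goes b, c, d, e, f, g → h → i (letters move forward 1 place in the alphabet).
Second value: +3 each step, so 50, 53, 56, 59, 62, 65 → 68 → 71.
Third value: each term is the sum of the two before it; 3, 2, 5, 7, 12, 19 → 31 → 50.
Fourth value: alternating steps +3, −5, +3, −5, …; 15, 18, 13, 16, 11, 14 → 9 → 12.
So the next two tuples are <h,68,31,9> and <i,71,50,12>.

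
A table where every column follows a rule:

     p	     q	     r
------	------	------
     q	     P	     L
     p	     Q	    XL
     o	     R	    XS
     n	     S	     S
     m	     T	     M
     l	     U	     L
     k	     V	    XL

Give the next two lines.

j  W  XS; i  X  S

Column p: q, p, o, n, m, l, k → j → i (letters move back 1 place in the alphabet).
Column q — letters move forward 1 place in the alphabet: P, Q, R, S, T, U, V → W → X.
Column r: repeats L → XL → XS → S → M, so L, XL, XS, S, M, L, XL → XS → S.
So the next two lines are j  W  XS and i  X  S.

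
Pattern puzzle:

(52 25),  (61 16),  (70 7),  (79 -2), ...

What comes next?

First slot — +9 each step: 52, 61, 70, 79 → 88.
Second slot: together with the first slot always sums to 77; 25, 16, 7, -2 → -11.
Putting it together: (88 -11).

(88 -11)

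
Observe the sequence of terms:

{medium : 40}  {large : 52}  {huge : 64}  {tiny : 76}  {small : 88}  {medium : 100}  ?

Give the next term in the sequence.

{large : 112}

For the size, repeats medium → large → huge → tiny → small: medium, large, huge, tiny, small, medium → large.
Second slot goes 40, 52, 64, 76, 88, 100 → 112 (+12 each step).
Combining the parts gives {large : 112}.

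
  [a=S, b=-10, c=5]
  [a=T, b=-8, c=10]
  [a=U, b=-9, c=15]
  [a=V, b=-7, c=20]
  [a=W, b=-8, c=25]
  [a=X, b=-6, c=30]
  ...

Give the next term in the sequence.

For the a, letters move forward 1 place in the alphabet: S, T, U, V, W, X → Y.
B: alternating steps +2, −1, +2, −1, …, so -10, -8, -9, -7, -8, -6 → -7.
C: 5, 10, 15, 20, 25, 30 → 35 (+5 each step).
Combining the parts gives [a=Y, b=-7, c=35].

[a=Y, b=-7, c=35]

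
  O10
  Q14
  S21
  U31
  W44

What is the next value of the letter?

For the letter, letters move forward 2 places in the alphabet: O, Q, S, U, W → Y.

Y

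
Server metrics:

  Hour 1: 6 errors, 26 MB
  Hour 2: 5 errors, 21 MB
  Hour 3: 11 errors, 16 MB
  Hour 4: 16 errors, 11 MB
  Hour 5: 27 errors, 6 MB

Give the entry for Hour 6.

43 errors, 1 MB

Errors: each term is the sum of the two before it, so 6, 5, 11, 16, 27 → 43.
MB goes 26, 21, 16, 11, 6 → 1 (−5 each step).
Combining the parts gives 43 errors, 1 MB.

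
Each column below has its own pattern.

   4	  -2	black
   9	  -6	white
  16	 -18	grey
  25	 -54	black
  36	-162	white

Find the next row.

First component: perfect squares: 2², 3², 4², …, so 4, 9, 16, 25, 36 → 49.
Second component: -2, -6, -18, -54, -162 → -486 (×3 each step).
For the shade, repeats black → white → grey: black, white, grey, black, white → grey.
Combining the parts gives 49  -486  grey.

49  -486  grey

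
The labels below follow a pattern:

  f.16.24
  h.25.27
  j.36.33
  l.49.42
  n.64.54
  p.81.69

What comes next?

r.100.87

Letter — letters move forward 2 places in the alphabet: f, h, j, l, n, p → r.
Second component: perfect squares: 4², 5², 6², …, so 16, 25, 36, 49, 64, 81 → 100.
Third component: differences are 3, 6, 9, … (increasing by 3 each time); 24, 27, 33, 42, 54, 69 → 87.
So the next label is r.100.87.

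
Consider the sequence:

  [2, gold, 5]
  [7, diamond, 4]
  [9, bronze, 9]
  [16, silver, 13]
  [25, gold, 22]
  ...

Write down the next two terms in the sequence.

[41, diamond, 35], [66, bronze, 57]

First component goes 2, 7, 9, 16, 25 → 41 → 66 (each term is the sum of the two before it).
Rank: repeats gold → diamond → bronze → silver; gold, diamond, bronze, silver, gold → diamond → bronze.
Third component: 5, 4, 9, 13, 22 → 35 → 57 (each term is the sum of the two before it).
So the next two terms are [41, diamond, 35] and [66, bronze, 57].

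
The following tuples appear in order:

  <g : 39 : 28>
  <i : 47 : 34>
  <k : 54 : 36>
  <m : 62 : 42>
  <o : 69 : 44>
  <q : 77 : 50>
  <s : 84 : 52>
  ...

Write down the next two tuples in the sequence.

Letter: letters move forward 2 places in the alphabet, so g, i, k, m, o, q, s → u → w.
Second entry: alternating steps +8, +7, +8, +7, …, so 39, 47, 54, 62, 69, 77, 84 → 92 → 99.
Third entry goes 28, 34, 36, 42, 44, 50, 52 → 58 → 60 (alternating steps +6, +2, +6, +2, …).
Putting the parts together: <u : 92 : 58> and then <w : 99 : 60>.

<u : 92 : 58>, <w : 99 : 60>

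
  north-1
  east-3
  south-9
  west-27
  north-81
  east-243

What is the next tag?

Direction — repeats north → east → south → west: north, east, south, west, north, east → south.
For the second component, ×3 each step: 1, 3, 9, 27, 81, 243 → 729.
So the next tag is south-729.

south-729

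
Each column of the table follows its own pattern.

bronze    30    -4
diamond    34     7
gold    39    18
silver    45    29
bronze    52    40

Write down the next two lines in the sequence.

diamond  60  51; gold  69  62

For the rank, repeats bronze → diamond → gold → silver: bronze, diamond, gold, silver, bronze → diamond → gold.
Second component: 30, 34, 39, 45, 52 → 60 → 69 (differences are 4, 5, 6, … (increasing by 1 each time)).
Third component goes -4, 7, 18, 29, 40 → 51 → 62 (+11 each step).
So the next two lines are diamond  60  51 and gold  69  62.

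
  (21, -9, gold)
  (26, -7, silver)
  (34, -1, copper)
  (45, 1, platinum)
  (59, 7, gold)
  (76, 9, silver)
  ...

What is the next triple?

(96, 15, copper)

For the first slot, differences are 5, 8, 11, … (increasing by 3 each time): 21, 26, 34, 45, 59, 76 → 96.
Second slot: -9, -7, -1, 1, 7, 9 → 15 (alternating steps +2, +6, +2, +6, …).
Metal: repeats gold → silver → copper → platinum; gold, silver, copper, platinum, gold, silver → copper.
Combining the parts gives (96, 15, copper).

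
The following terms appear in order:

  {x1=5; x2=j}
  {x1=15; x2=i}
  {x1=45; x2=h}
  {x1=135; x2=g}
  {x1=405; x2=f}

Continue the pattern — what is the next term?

X1: ×3 each step, so 5, 15, 45, 135, 405 → 1215.
X2: letters move back 1 place in the alphabet; j, i, h, g, f → e.
So the next term is {x1=1215; x2=e}.

{x1=1215; x2=e}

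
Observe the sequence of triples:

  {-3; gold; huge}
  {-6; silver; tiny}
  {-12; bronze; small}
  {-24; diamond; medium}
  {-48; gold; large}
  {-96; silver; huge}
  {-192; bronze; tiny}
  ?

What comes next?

{-384; diamond; small}

First value — ×2 each step: -3, -6, -12, -24, -48, -96, -192 → -384.
Rank: repeats gold → silver → bronze → diamond; gold, silver, bronze, diamond, gold, silver, bronze → diamond.
Size — repeats huge → tiny → small → medium → large: huge, tiny, small, medium, large, huge, tiny → small.
Putting it together: {-384; diamond; small}.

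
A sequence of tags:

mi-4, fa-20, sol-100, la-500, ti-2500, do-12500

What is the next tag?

Note goes mi, fa, sol, la, ti, do → re (runs through the solfège scale do→ti).
Second component: ×5 each step, so 4, 20, 100, 500, 2500, 12500 → 62500.
Putting it together: re-62500.

re-62500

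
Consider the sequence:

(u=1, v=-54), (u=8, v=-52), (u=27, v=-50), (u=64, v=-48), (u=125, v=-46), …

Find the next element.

(u=216, v=-44)

U: perfect cubes: 1³, 2³, 3³, …; 1, 8, 27, 64, 125 → 216.
For the v, +2 each step: -54, -52, -50, -48, -46 → -44.
Combining the parts gives (u=216, v=-44).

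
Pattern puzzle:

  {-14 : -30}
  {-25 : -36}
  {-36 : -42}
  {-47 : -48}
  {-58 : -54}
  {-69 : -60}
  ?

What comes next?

For the first part, −11 each step: -14, -25, -36, -47, -58, -69 → -80.
Second part: −6 each step, so -30, -36, -42, -48, -54, -60 → -66.
Combining the parts gives {-80 : -66}.

{-80 : -66}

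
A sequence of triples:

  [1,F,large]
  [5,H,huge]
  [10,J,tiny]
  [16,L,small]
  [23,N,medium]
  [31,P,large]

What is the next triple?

[40,R,huge]

First component goes 1, 5, 10, 16, 23, 31 → 40 (differences are 4, 5, 6, … (increasing by 1 each time)).
For the letter, letters move forward 2 places in the alphabet: F, H, J, L, N, P → R.
For the size, repeats large → huge → tiny → small → medium: large, huge, tiny, small, medium, large → huge.
So the next triple is [40,R,huge].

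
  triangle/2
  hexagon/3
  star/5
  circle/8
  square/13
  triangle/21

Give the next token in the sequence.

Shape: triangle, hexagon, star, circle, square, triangle → hexagon (repeats triangle → hexagon → star → circle → square).
Second component goes 2, 3, 5, 8, 13, 21 → 34 (each term is the sum of the two before it).
So the next token is hexagon/34.

hexagon/34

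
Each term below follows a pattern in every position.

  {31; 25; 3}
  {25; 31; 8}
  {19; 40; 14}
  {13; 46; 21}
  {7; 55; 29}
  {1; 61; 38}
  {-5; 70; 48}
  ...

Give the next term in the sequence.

{-11; 76; 59}

First coordinate: 31, 25, 19, 13, 7, 1, -5 → -11 (−6 each step).
Second coordinate: alternating steps +6, +9, +6, +9, …; 25, 31, 40, 46, 55, 61, 70 → 76.
Third coordinate — differences are 5, 6, 7, … (increasing by 1 each time): 3, 8, 14, 21, 29, 38, 48 → 59.
Putting it together: {-11; 76; 59}.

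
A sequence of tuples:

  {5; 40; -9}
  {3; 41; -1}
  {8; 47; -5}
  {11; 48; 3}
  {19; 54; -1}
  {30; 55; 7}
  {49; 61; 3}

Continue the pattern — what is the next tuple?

{79; 62; 11}

First entry: 5, 3, 8, 11, 19, 30, 49 → 79 (each term is the sum of the two before it).
Second entry — alternating steps +1, +6, +1, +6, …: 40, 41, 47, 48, 54, 55, 61 → 62.
Third entry: alternating steps +8, −4, +8, −4, …, so -9, -1, -5, 3, -1, 7, 3 → 11.
Putting it together: {79; 62; 11}.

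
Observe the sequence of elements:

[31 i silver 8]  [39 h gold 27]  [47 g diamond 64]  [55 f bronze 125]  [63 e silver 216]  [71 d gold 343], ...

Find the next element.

First value: +8 each step; 31, 39, 47, 55, 63, 71 → 79.
For the letter, letters move back 1 place in the alphabet: i, h, g, f, e, d → c.
Rank — repeats silver → gold → diamond → bronze: silver, gold, diamond, bronze, silver, gold → diamond.
Fourth value — perfect cubes: 2³, 3³, 4³, …: 8, 27, 64, 125, 216, 343 → 512.
So the next element is [79 c diamond 512].

[79 c diamond 512]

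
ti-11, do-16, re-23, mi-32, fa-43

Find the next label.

sol-56

Note: runs through the solfège scale do→ti, so ti, do, re, mi, fa → sol.
Second component: 11, 16, 23, 32, 43 → 56 (differences are 5, 7, 9, … (increasing by 2 each time)).
Putting it together: sol-56.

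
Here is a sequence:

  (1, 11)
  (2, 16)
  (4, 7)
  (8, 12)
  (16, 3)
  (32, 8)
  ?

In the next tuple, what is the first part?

First part: 1, 2, 4, 8, 16, 32 → 64 (×2 each step).

64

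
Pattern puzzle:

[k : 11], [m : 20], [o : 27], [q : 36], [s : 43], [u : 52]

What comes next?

Letter: letters move forward 2 places in the alphabet, so k, m, o, q, s, u → w.
Second component: alternating steps +9, +7, +9, +7, …, so 11, 20, 27, 36, 43, 52 → 59.
Putting it together: [w : 59].

[w : 59]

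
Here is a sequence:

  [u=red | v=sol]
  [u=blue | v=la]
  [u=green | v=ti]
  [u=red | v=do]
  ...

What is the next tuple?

U: repeats red → blue → green, so red, blue, green, red → blue.
V — runs through the solfège scale do→ti: sol, la, ti, do → re.
Combining the parts gives [u=blue | v=re].

[u=blue | v=re]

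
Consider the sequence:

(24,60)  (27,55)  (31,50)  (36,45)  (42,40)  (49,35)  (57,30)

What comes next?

First coordinate — differences are 3, 4, 5, … (increasing by 1 each time): 24, 27, 31, 36, 42, 49, 57 → 66.
For the second coordinate, −5 each step: 60, 55, 50, 45, 40, 35, 30 → 25.
So the next pair is (66,25).

(66,25)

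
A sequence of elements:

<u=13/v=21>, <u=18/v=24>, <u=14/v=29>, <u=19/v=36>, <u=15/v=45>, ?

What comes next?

U: alternating steps +5, −4, +5, −4, …, so 13, 18, 14, 19, 15 → 20.
V — differences are 3, 5, 7, … (increasing by 2 each time): 21, 24, 29, 36, 45 → 56.
Combining the parts gives <u=20/v=56>.

<u=20/v=56>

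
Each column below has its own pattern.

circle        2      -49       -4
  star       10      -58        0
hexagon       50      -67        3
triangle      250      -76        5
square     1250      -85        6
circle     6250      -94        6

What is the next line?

star  31250  -103  5

For the shape, repeats circle → star → hexagon → triangle → square: circle, star, hexagon, triangle, square, circle → star.
Second component goes 2, 10, 50, 250, 1250, 6250 → 31250 (×5 each step).
Third component: −9 each step, so -49, -58, -67, -76, -85, -94 → -103.
Fourth component goes -4, 0, 3, 5, 6, 6 → 5 (differences are 4, 3, 2, … (decreasing by 1 each time)).
So the next line is star  31250  -103  5.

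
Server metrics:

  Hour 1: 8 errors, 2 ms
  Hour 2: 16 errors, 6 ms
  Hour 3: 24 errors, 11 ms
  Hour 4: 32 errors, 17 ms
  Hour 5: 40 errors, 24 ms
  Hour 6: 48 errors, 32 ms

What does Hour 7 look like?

Errors — +8 each step: 8, 16, 24, 32, 40, 48 → 56.
Ms: differences are 4, 5, 6, … (increasing by 1 each time), so 2, 6, 11, 17, 24, 32 → 41.
So the next line is 56 errors, 41 ms.

56 errors, 41 ms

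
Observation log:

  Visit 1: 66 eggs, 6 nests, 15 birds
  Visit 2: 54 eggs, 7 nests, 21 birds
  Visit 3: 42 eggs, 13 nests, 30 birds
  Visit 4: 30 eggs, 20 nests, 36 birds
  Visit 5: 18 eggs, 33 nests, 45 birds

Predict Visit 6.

Eggs: 66, 54, 42, 30, 18 → 6 (−12 each step).
Nests: each term is the sum of the two before it; 6, 7, 13, 20, 33 → 53.
Birds: alternating steps +6, +9, +6, +9, …, so 15, 21, 30, 36, 45 → 51.
Putting it together: 6 eggs, 53 nests, 51 birds.

6 eggs, 53 nests, 51 birds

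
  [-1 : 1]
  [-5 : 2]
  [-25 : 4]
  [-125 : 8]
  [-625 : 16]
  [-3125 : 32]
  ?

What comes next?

First entry: ×5 each step; -1, -5, -25, -125, -625, -3125 → -15625.
Second entry — ×2 each step: 1, 2, 4, 8, 16, 32 → 64.
Putting it together: [-15625 : 64].

[-15625 : 64]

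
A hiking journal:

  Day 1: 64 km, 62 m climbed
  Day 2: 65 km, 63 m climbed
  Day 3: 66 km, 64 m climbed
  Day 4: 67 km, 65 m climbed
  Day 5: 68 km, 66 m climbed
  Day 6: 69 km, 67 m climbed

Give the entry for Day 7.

70 km, 68 m climbed

For the km, +1 each step: 64, 65, 66, 67, 68, 69 → 70.
M climbed: 62, 63, 64, 65, 66, 67 → 68 (always 2 less than the km).
Combining the parts gives 70 km, 68 m climbed.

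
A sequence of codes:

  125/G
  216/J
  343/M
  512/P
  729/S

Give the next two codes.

First component: 125, 216, 343, 512, 729 → 1000 → 1331 (perfect cubes: 5³, 6³, 7³, …).
Letter: letters move forward 3 places in the alphabet, so G, J, M, P, S → V → Y.
So the next two codes are 1000/V and 1331/Y.

1000/V then 1331/Y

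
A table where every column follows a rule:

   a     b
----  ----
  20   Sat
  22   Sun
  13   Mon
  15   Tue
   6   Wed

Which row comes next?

8  Thu

Column a — alternating steps +2, −9, +2, −9, …: 20, 22, 13, 15, 6 → 8.
Column b: runs through the weekdays Mon→Sun; Sat, Sun, Mon, Tue, Wed → Thu.
Combining the parts gives 8  Thu.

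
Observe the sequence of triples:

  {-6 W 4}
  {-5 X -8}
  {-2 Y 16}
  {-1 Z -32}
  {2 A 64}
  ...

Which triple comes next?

First coordinate — alternating steps +1, +3, +1, +3, …: -6, -5, -2, -1, 2 → 3.
Letter: W, X, Y, Z, A → B (letters move forward 1 place in the alphabet, wrapping Z→A).
Third coordinate — ×(-2) each step: 4, -8, 16, -32, 64 → -128.
So the next triple is {3 B -128}.

{3 B -128}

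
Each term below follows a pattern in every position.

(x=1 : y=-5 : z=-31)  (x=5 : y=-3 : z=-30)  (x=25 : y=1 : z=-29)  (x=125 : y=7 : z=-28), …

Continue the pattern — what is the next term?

X goes 1, 5, 25, 125 → 625 (×5 each step).
Y: differences are 2, 4, 6, … (increasing by 2 each time), so -5, -3, 1, 7 → 15.
Z: +1 each step; -31, -30, -29, -28 → -27.
So the next term is (x=625 : y=15 : z=-27).

(x=625 : y=15 : z=-27)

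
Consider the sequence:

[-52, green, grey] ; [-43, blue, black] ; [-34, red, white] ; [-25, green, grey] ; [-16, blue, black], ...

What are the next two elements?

First slot goes -52, -43, -34, -25, -16 → -7 → 2 (+9 each step).
Colour: repeats green → blue → red, so green, blue, red, green, blue → red → green.
Shade: repeats grey → black → white, so grey, black, white, grey, black → white → grey.
Putting the parts together: [-7, red, white] and then [2, green, grey].

[-7, red, white], [2, green, grey]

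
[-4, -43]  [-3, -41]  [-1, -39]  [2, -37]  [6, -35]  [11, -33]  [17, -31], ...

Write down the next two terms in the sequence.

For the first value, differences are 1, 2, 3, … (increasing by 1 each time): -4, -3, -1, 2, 6, 11, 17 → 24 → 32.
Second value — +2 each step: -43, -41, -39, -37, -35, -33, -31 → -29 → -27.
Putting the parts together: [24, -29] and then [32, -27].

[24, -29], [32, -27]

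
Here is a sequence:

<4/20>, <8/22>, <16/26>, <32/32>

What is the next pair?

First component: 4, 8, 16, 32 → 64 (×2 each step).
Second component: differences are 2, 4, 6, … (increasing by 2 each time); 20, 22, 26, 32 → 40.
Combining the parts gives <64/40>.

<64/40>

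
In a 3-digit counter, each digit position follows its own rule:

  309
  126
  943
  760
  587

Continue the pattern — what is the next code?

For the first digit, −2 each step, mod 10: 3, 1, 9, 7, 5 → 3.
For the second digit, +2 each step, mod 10: 0, 2, 4, 6, 8 → 0.
Third digit: −3 each step, mod 10; 9, 6, 3, 0, 7 → 4.
Combining the parts gives 304.

304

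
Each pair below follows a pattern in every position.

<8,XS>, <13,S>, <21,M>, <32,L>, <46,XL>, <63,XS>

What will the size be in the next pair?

S

First slot goes 8, 13, 21, 32, 46, 63 → 83 (differences are 5, 8, 11, … (increasing by 3 each time)).
Size goes XS, S, M, L, XL, XS → S (repeats XS → S → M → L → XL).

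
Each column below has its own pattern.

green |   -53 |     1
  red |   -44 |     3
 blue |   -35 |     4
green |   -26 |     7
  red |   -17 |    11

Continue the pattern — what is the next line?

Colour goes green, red, blue, green, red → blue (repeats green → red → blue).
Second component: +9 each step, so -53, -44, -35, -26, -17 → -8.
Third component: each term is the sum of the two before it, so 1, 3, 4, 7, 11 → 18.
Putting it together: blue  -8  18.

blue  -8  18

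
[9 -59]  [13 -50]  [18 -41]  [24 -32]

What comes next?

First entry: differences are 4, 5, 6, … (increasing by 1 each time); 9, 13, 18, 24 → 31.
Second entry: -59, -50, -41, -32 → -23 (+9 each step).
So the next term is [31 -23].

[31 -23]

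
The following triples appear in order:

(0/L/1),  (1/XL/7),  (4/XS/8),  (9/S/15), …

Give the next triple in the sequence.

(16/M/23)

First value: differences are 1, 3, 5, … (increasing by 2 each time); 0, 1, 4, 9 → 16.
Size: runs through clothing sizes XS→XL; L, XL, XS, S → M.
Third value: each term is the sum of the two before it, so 1, 7, 8, 15 → 23.
Combining the parts gives (16/M/23).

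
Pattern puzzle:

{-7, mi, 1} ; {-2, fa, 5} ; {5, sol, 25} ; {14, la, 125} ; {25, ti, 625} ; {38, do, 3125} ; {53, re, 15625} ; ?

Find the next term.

{70, mi, 78125}

First value goes -7, -2, 5, 14, 25, 38, 53 → 70 (differences are 5, 7, 9, … (increasing by 2 each time)).
Note: mi, fa, sol, la, ti, do, re → mi (runs through the solfège scale do→ti).
Third value: ×5 each step; 1, 5, 25, 125, 625, 3125, 15625 → 78125.
So the next term is {70, mi, 78125}.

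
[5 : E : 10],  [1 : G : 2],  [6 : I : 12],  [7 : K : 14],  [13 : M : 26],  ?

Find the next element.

[20 : O : 40]

First component: each term is the sum of the two before it, so 5, 1, 6, 7, 13 → 20.
For the letter, letters move forward 2 places in the alphabet: E, G, I, K, M → O.
Third component — always 2 × the first component: 10, 2, 12, 14, 26 → 40.
Putting it together: [20 : O : 40].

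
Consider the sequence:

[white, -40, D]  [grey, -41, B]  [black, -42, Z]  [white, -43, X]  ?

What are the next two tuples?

Shade: repeats white → grey → black, so white, grey, black, white → grey → black.
Second part goes -40, -41, -42, -43 → -44 → -45 (−1 each step).
Letter: letters move back 2 places in the alphabet, wrapping A→Z; D, B, Z, X → V → T.
Putting the parts together: [grey, -44, V] and then [black, -45, T].

[grey, -44, V], [black, -45, T]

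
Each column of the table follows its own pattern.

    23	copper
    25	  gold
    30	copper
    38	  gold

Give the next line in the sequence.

First component: differences are 2, 5, 8, … (increasing by 3 each time); 23, 25, 30, 38 → 49.
Metal — alternates copper ↔ gold: copper, gold, copper, gold → copper.
So the next line is 49  copper.

49  copper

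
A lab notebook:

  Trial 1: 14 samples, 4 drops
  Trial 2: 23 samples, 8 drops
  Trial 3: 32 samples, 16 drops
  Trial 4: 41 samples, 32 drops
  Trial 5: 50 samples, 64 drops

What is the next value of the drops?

128

Drops: ×2 each step, so 4, 8, 16, 32, 64 → 128.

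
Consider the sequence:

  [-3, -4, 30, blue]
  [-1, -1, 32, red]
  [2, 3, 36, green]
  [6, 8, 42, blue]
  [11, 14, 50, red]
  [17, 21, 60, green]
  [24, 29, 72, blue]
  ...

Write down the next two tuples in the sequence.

[32, 38, 86, red], [41, 48, 102, green]

First slot goes -3, -1, 2, 6, 11, 17, 24 → 32 → 41 (differences are 2, 3, 4, … (increasing by 1 each time)).
Second slot: differences are 3, 4, 5, … (increasing by 1 each time); -4, -1, 3, 8, 14, 21, 29 → 38 → 48.
Third slot: 30, 32, 36, 42, 50, 60, 72 → 86 → 102 (differences are 2, 4, 6, … (increasing by 2 each time)).
Colour: repeats blue → red → green; blue, red, green, blue, red, green, blue → red → green.
Putting the parts together: [32, 38, 86, red] and then [41, 48, 102, green].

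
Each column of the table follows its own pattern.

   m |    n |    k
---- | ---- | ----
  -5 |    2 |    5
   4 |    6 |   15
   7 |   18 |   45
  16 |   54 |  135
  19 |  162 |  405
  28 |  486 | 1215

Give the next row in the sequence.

For the column m, alternating steps +9, +3, +9, +3, …: -5, 4, 7, 16, 19, 28 → 31.
Column n: ×3 each step; 2, 6, 18, 54, 162, 486 → 1458.
Column k: 5, 15, 45, 135, 405, 1215 → 3645 (×3 each step).
Combining the parts gives 31  1458  3645.

31  1458  3645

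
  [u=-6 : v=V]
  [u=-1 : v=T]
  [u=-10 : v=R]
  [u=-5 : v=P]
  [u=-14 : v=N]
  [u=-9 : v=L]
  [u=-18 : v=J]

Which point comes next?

For the u, alternating steps +5, −9, +5, −9, …: -6, -1, -10, -5, -14, -9, -18 → -13.
V — letters move back 2 places in the alphabet: V, T, R, P, N, L, J → H.
Putting it together: [u=-13 : v=H].

[u=-13 : v=H]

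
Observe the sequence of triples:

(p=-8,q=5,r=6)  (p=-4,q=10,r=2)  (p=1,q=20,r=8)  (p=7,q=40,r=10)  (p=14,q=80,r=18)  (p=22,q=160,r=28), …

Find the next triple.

(p=31,q=320,r=46)

P goes -8, -4, 1, 7, 14, 22 → 31 (differences are 4, 5, 6, … (increasing by 1 each time)).
Q — ×2 each step: 5, 10, 20, 40, 80, 160 → 320.
R: 6, 2, 8, 10, 18, 28 → 46 (each term is the sum of the two before it).
Putting it together: (p=31,q=320,r=46).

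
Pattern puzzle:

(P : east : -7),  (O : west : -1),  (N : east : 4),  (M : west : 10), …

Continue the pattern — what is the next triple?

Letter goes P, O, N, M → L (letters move back 1 place in the alphabet).
Direction: alternates east ↔ west, so east, west, east, west → east.
Third slot goes -7, -1, 4, 10 → 15 (alternating steps +6, +5, +6, +5, …).
Combining the parts gives (L : east : 15).

(L : east : 15)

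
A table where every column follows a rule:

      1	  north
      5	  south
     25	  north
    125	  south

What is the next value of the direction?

For the direction, alternates north ↔ south: north, south, north, south → north.

north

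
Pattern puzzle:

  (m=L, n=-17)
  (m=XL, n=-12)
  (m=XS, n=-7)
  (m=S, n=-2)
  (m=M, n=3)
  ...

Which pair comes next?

(m=L, n=8)

M: L, XL, XS, S, M → L (runs through clothing sizes XS→XL).
For the n, +5 each step: -17, -12, -7, -2, 3 → 8.
Putting it together: (m=L, n=8).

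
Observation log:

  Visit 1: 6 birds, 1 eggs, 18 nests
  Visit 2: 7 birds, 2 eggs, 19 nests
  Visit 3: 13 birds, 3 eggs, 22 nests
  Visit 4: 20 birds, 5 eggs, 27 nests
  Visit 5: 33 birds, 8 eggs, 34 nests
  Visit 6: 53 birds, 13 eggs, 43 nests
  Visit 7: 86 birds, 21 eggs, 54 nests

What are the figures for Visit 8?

139 birds, 34 eggs, 67 nests

Birds: 6, 7, 13, 20, 33, 53, 86 → 139 (each term is the sum of the two before it).
For the eggs, each term is the sum of the two before it: 1, 2, 3, 5, 8, 13, 21 → 34.
For the nests, differences are 1, 3, 5, … (increasing by 2 each time): 18, 19, 22, 27, 34, 43, 54 → 67.
Putting it together: 139 birds, 34 eggs, 67 nests.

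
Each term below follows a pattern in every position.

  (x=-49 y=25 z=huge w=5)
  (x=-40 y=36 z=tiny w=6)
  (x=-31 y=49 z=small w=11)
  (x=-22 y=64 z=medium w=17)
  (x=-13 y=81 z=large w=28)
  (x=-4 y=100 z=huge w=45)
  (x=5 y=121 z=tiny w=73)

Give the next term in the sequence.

(x=14 y=144 z=small w=118)

X: +9 each step, so -49, -40, -31, -22, -13, -4, 5 → 14.
Y: perfect squares: 5², 6², 7², …; 25, 36, 49, 64, 81, 100, 121 → 144.
Z goes huge, tiny, small, medium, large, huge, tiny → small (repeats huge → tiny → small → medium → large).
W: each term is the sum of the two before it, so 5, 6, 11, 17, 28, 45, 73 → 118.
Putting it together: (x=14 y=144 z=small w=118).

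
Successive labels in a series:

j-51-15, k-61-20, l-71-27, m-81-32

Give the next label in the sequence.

n-91-39

For the letter, letters move forward 1 place in the alphabet: j, k, l, m → n.
Second component goes 51, 61, 71, 81 → 91 (+10 each step).
Third component goes 15, 20, 27, 32 → 39 (alternating steps +5, +7, +5, +7, …).
Putting it together: n-91-39.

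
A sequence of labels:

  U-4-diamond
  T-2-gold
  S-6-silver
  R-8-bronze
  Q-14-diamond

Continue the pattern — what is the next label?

For the letter, letters move back 1 place in the alphabet: U, T, S, R, Q → P.
Second component goes 4, 2, 6, 8, 14 → 22 (each term is the sum of the two before it).
Rank: diamond, gold, silver, bronze, diamond → gold (repeats diamond → gold → silver → bronze).
Combining the parts gives P-22-gold.

P-22-gold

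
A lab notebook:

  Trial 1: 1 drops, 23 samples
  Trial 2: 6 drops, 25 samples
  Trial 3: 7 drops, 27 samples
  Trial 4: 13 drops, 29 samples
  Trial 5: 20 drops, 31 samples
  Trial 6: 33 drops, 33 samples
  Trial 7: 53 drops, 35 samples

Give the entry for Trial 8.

For the drops, each term is the sum of the two before it: 1, 6, 7, 13, 20, 33, 53 → 86.
Samples: 23, 25, 27, 29, 31, 33, 35 → 37 (+2 each step).
Putting it together: 86 drops, 37 samples.

86 drops, 37 samples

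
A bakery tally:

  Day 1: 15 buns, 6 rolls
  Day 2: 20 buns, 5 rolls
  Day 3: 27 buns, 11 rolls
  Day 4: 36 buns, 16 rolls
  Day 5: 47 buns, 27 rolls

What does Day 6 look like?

60 buns, 43 rolls

Buns goes 15, 20, 27, 36, 47 → 60 (differences are 5, 7, 9, … (increasing by 2 each time)).
For the rolls, each term is the sum of the two before it: 6, 5, 11, 16, 27 → 43.
Putting it together: 60 buns, 43 rolls.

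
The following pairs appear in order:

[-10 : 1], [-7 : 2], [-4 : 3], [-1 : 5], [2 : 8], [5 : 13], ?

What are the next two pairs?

First value: +3 each step; -10, -7, -4, -1, 2, 5 → 8 → 11.
Second value: 1, 2, 3, 5, 8, 13 → 21 → 34 (each term is the sum of the two before it).
So the next two pairs are [8 : 21] and [11 : 34].

[8 : 21], [11 : 34]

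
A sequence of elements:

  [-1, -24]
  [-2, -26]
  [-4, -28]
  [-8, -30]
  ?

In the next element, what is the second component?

Second component: −2 each step, so -24, -26, -28, -30 → -32.

-32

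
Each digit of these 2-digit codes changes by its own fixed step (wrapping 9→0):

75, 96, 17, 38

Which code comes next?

First digit — +2 each step, mod 10: 7, 9, 1, 3 → 5.
Second digit — +1 each step, mod 10: 5, 6, 7, 8 → 9.
Putting it together: 59.

59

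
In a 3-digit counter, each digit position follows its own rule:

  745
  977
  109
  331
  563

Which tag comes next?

795

First digit goes 7, 9, 1, 3, 5 → 7 (+2 each step, mod 10).
Second digit: 4, 7, 0, 3, 6 → 9 (+3 each step, mod 10).
Third digit goes 5, 7, 9, 1, 3 → 5 (+2 each step, mod 10).
Combining the parts gives 795.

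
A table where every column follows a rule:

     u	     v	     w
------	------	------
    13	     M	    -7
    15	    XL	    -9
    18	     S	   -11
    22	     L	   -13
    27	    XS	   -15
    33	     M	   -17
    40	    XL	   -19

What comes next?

Column u goes 13, 15, 18, 22, 27, 33, 40 → 48 (differences are 2, 3, 4, … (increasing by 1 each time)).
Column v: M, XL, S, L, XS, M, XL → S (repeats M → XL → S → L → XS).
Column w goes -7, -9, -11, -13, -15, -17, -19 → -21 (−2 each step).
Combining the parts gives 48  S  -21.

48  S  -21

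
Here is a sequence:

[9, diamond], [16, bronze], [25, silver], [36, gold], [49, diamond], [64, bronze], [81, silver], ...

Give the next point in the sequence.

[100, gold]

First component: perfect squares: 3², 4², 5², …; 9, 16, 25, 36, 49, 64, 81 → 100.
For the rank, repeats diamond → bronze → silver → gold: diamond, bronze, silver, gold, diamond, bronze, silver → gold.
Putting it together: [100, gold].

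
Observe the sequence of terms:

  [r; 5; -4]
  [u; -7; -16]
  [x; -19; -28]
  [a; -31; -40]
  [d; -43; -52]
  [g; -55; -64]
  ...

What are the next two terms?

[j; -67; -76], [m; -79; -88]

Letter — letters move forward 3 places in the alphabet, wrapping Z→A: r, u, x, a, d, g → j → m.
Second part goes 5, -7, -19, -31, -43, -55 → -67 → -79 (−12 each step).
Third part: -4, -16, -28, -40, -52, -64 → -76 → -88 (always 9 less than the second part).
Putting the parts together: [j; -67; -76] and then [m; -79; -88].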